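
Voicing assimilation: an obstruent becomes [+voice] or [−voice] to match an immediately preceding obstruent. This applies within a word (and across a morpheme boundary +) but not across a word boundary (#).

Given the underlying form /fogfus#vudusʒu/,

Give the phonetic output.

/f/ after /g/ (voiced) → [v]
/ʒ/ after /s/ (voiceless) → [ʃ]

[fogvus#vudusʃu]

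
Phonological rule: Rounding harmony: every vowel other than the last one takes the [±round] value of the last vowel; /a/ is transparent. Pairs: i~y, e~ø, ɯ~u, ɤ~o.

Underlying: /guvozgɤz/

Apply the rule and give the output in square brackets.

[gɯvɤzgɤz]

/u/ harmonizes with /ɤ/ ([-round]) → [ɯ]
/o/ harmonizes with /ɤ/ ([-round]) → [ɤ]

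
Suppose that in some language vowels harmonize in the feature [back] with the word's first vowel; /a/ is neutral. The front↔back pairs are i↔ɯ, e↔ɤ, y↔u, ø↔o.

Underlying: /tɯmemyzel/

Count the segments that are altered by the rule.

3

/e/ harmonizes with /ɯ/ ([+back]) → [ɤ]
/y/ harmonizes with /ɯ/ ([+back]) → [u]
/e/ harmonizes with /ɯ/ ([+back]) → [ɤ]
3 segments change.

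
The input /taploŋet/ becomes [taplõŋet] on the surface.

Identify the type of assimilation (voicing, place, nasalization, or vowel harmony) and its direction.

/o/→[õ].
Each target copies a feature from the following segment, so the direction is regressive.

nasalization, regressive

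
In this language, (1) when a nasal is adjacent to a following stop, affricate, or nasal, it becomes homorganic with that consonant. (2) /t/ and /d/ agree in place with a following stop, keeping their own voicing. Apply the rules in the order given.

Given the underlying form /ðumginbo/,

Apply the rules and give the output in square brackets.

[ðuŋgimbo]

Rule 1: /m/ before /g/ (velar) → [ŋ]
Rule 1: /n/ before /b/ (labial) → [m]
After rule 1: ðuŋgimbo
Rule 2: no segment meets the rule's conditions; no change.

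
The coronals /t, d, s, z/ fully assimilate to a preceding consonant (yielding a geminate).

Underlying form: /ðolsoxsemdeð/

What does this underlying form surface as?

/s/ after /l/ → [l] (total assimilation)
/s/ after /x/ → [x] (total assimilation)
/d/ after /m/ → [m] (total assimilation)

[ðolloxxemmeð]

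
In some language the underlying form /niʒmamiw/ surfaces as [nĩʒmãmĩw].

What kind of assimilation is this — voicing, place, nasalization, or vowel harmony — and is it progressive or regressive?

nasalization, progressive

/i/→[ĩ] /a/→[ã] /i/→[ĩ].
Each target copies a feature from the preceding segment, so the direction is progressive.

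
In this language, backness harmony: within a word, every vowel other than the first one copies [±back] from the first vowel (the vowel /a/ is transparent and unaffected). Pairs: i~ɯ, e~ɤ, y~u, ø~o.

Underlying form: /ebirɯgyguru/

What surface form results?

[ebirigygyry]

/ɯ/ harmonizes with /e/ ([-back]) → [i]
/u/ harmonizes with /e/ ([-back]) → [y]
/u/ harmonizes with /e/ ([-back]) → [y]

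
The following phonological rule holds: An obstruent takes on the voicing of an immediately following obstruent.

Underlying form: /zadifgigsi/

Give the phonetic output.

[zadivgiksi]

/f/ before /g/ (voiced) → [v]
/g/ before /s/ (voiceless) → [k]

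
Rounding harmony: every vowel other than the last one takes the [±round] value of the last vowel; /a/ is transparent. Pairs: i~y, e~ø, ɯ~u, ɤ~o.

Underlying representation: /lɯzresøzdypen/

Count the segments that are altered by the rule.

/ø/ harmonizes with /e/ ([-round]) → [e]
/y/ harmonizes with /e/ ([-round]) → [i]
2 segments change.

2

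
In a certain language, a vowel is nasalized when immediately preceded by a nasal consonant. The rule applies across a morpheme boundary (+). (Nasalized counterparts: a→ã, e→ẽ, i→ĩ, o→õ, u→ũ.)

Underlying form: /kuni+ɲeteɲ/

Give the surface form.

[kunĩ+ɲẽteɲ]

/i/ after nasal /n/ → [ĩ]
/e/ after nasal /ɲ/ → [ẽ]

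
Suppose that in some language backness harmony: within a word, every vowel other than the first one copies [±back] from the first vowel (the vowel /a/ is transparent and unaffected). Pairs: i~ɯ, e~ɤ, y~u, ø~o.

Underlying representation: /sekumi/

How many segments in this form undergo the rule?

/u/ harmonizes with /e/ ([-back]) → [y]
1 segment changes.

1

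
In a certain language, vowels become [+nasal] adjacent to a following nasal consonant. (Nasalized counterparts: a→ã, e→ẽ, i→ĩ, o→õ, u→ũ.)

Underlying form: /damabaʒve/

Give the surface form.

/a/ before nasal /m/ → [ã]

[dãmabaʒve]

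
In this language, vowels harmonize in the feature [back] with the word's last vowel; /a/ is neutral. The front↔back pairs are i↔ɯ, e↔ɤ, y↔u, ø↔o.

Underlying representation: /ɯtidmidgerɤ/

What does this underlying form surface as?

/i/ harmonizes with /ɤ/ ([+back]) → [ɯ]
/i/ harmonizes with /ɤ/ ([+back]) → [ɯ]
/e/ harmonizes with /ɤ/ ([+back]) → [ɤ]

[ɯtɯdmɯdgɤrɤ]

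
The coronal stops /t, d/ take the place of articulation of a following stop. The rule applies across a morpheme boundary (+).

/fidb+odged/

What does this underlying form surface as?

[fibb+ogged]

/d/ before /b/ (labial) → [b]
/d/ before /g/ (velar) → [g]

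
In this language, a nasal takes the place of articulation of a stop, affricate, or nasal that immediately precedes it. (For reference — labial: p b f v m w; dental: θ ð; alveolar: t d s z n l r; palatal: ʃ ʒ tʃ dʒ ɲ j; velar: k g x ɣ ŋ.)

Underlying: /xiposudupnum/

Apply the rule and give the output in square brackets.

/n/ after /p/ (labial) → [m]

[xiposudupmum]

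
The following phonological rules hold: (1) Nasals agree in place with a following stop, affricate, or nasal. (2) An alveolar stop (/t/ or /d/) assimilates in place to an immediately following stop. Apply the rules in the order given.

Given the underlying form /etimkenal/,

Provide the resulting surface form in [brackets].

[etiŋkenal]

Rule 1: /m/ before /k/ (velar) → [ŋ]
After rule 1: etiŋkenal
Rule 2: no segment meets the rule's conditions; no change.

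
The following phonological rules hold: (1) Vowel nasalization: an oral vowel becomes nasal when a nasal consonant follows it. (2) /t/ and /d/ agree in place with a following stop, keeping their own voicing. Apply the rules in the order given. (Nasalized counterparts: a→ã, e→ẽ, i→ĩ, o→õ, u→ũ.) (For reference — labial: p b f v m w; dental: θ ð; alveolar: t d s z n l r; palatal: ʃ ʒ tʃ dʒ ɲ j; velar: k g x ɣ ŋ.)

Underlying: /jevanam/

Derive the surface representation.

Rule 1: /a/ before nasal /n/ → [ã]
Rule 1: /a/ before nasal /m/ → [ã]
After rule 1: jevãnãm
Rule 2: no segment meets the rule's conditions; no change.

[jevãnãm]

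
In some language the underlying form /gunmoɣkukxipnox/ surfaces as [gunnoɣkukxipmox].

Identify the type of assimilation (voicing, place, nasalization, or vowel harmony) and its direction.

place assimilation, progressive

/m/→[n] /n/→[m].
Each target copies a feature from the preceding segment, so the direction is progressive.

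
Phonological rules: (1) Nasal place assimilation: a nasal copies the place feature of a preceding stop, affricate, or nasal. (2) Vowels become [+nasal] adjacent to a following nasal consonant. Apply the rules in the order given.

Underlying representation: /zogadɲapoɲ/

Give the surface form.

[zogadnapõɲ]

Rule 1: /ɲ/ after /d/ (alveolar) → [n]
After rule 1: zogadnapoɲ
Rule 2: /o/ before nasal /ɲ/ → [õ]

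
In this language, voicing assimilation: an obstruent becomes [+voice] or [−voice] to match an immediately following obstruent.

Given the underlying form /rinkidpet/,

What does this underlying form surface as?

/d/ before /p/ (voiceless) → [t]

[rinkitpet]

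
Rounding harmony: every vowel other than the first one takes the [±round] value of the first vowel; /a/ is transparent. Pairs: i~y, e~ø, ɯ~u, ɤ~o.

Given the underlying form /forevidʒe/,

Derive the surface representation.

[forøvydʒø]

/e/ harmonizes with /o/ ([+round]) → [ø]
/i/ harmonizes with /o/ ([+round]) → [y]
/e/ harmonizes with /o/ ([+round]) → [ø]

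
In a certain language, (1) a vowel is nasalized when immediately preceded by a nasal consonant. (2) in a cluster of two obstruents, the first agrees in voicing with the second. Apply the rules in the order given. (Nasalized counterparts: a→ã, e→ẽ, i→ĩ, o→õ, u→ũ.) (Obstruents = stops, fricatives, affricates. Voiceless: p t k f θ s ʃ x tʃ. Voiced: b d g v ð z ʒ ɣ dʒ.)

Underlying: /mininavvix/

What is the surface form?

Rule 1: /i/ after nasal /m/ → [ĩ]
Rule 1: /i/ after nasal /n/ → [ĩ]
Rule 1: /a/ after nasal /n/ → [ã]
After rule 1: mĩnĩnãvvix
Rule 2: no segment meets the rule's conditions; no change.

[mĩnĩnãvvix]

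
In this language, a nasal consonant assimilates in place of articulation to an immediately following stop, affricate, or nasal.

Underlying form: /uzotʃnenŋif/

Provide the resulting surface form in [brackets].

/n/ before /ŋ/ (velar) → [ŋ]

[uzotʃneŋŋif]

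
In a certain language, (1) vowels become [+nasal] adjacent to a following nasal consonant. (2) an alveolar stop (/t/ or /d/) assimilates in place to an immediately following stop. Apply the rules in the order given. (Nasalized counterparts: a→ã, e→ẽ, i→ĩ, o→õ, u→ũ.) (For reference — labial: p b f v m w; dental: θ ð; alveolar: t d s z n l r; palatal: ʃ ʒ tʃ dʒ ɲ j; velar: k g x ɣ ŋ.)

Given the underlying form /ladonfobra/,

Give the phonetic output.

Rule 1: /o/ before nasal /n/ → [õ]
After rule 1: ladõnfobra
Rule 2: no segment meets the rule's conditions; no change.

[ladõnfobra]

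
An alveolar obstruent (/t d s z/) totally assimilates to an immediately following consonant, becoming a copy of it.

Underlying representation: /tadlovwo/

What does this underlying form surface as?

[tallovwo]

/d/ before /l/ → [l] (total assimilation)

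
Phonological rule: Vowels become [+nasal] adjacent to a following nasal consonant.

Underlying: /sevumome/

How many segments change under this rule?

/u/ before nasal /m/ → [ũ]
/o/ before nasal /m/ → [õ]
2 segments change.

2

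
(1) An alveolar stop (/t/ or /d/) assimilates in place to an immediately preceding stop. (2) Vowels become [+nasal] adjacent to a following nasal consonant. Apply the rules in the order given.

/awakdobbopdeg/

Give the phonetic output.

Rule 1: /d/ after /k/ (velar) → [g]
Rule 1: /d/ after /p/ (labial) → [b]
After rule 1: awakgobbopbeg
Rule 2: no segment meets the rule's conditions; no change.

[awakgobbopbeg]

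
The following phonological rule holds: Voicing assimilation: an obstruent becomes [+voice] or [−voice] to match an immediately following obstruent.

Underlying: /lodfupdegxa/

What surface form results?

/d/ before /f/ (voiceless) → [t]
/p/ before /d/ (voiced) → [b]
/g/ before /x/ (voiceless) → [k]

[lotfubdekxa]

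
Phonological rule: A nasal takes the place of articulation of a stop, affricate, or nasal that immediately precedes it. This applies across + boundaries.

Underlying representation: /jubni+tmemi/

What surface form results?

[jubmi+tnemi]

/n/ after /b/ (labial) → [m]
/m/ after /t/ (alveolar) → [n]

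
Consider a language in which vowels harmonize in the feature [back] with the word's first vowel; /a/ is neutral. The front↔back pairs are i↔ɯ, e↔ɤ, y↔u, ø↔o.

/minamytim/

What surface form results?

no segment meets the rule's conditions; no change.

[minamytim]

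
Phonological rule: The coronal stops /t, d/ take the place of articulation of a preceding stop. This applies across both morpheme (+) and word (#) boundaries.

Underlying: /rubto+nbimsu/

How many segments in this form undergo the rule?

1

/t/ after /b/ (labial) → [p]
1 segment changes.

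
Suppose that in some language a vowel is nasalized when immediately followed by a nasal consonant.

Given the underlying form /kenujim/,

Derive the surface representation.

[kẽnujĩm]

/e/ before nasal /n/ → [ẽ]
/i/ before nasal /m/ → [ĩ]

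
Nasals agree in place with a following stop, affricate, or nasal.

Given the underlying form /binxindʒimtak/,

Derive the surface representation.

[binxiɲdʒintak]

/n/ before /dʒ/ (palatal) → [ɲ]
/m/ before /t/ (alveolar) → [n]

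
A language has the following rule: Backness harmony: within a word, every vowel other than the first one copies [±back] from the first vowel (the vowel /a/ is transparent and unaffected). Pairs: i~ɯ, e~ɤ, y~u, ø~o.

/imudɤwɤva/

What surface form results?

[imydeweva]

/u/ harmonizes with /i/ ([-back]) → [y]
/ɤ/ harmonizes with /i/ ([-back]) → [e]
/ɤ/ harmonizes with /i/ ([-back]) → [e]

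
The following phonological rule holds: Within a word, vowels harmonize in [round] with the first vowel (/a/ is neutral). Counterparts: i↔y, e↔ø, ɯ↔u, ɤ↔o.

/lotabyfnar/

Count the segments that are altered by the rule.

0

No segment meets the rule's conditions.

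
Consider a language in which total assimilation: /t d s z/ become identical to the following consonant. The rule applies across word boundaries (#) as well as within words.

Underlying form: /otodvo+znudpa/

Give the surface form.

/d/ before /v/ → [v] (total assimilation)
/z/ before /n/ → [n] (total assimilation)
/d/ before /p/ → [p] (total assimilation)

[otovvo+nnuppa]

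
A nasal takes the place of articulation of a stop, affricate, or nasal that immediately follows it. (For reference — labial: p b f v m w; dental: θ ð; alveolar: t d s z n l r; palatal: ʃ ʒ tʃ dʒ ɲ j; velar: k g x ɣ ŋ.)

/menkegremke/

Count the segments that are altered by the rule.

/n/ before /k/ (velar) → [ŋ]
/m/ before /k/ (velar) → [ŋ]
2 segments change.

2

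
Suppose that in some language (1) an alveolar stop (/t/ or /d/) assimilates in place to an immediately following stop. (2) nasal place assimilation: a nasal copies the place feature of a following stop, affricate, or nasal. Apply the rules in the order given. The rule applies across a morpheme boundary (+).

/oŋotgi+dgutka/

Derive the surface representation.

Rule 1: /t/ before /g/ (velar) → [k]
Rule 1: /d/ before /g/ (velar) → [g]
Rule 1: /t/ before /k/ (velar) → [k]
After rule 1: oŋokgi+ggukka
Rule 2: no segment meets the rule's conditions; no change.

[oŋokgi+ggukka]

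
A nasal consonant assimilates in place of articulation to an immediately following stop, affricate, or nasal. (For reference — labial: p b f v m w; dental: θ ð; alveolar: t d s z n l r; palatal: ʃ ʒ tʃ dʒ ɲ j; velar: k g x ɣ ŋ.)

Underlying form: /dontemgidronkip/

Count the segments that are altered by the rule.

/m/ before /g/ (velar) → [ŋ]
/n/ before /k/ (velar) → [ŋ]
2 segments change.

2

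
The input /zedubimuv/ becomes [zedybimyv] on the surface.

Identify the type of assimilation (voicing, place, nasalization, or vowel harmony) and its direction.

vowel harmony, progressive

/u/→[y] /u/→[y].
Vowels agree with the first vowel, so the harmony is progressive.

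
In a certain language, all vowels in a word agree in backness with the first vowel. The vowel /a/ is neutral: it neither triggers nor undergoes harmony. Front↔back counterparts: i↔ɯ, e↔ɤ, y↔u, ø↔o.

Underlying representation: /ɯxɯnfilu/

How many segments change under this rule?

/i/ harmonizes with /ɯ/ ([+back]) → [ɯ]
1 segment changes.

1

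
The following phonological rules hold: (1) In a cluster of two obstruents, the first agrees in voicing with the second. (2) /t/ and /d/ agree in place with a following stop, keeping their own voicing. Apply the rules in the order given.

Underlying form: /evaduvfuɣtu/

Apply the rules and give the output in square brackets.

Rule 1: /v/ before /f/ (voiceless) → [f]
Rule 1: /ɣ/ before /t/ (voiceless) → [x]
After rule 1: evaduffuxtu
Rule 2: no segment meets the rule's conditions; no change.

[evaduffuxtu]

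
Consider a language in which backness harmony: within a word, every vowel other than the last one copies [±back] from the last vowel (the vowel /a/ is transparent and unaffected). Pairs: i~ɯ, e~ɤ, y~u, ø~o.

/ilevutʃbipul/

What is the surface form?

[ɯlɤvutʃbɯpul]

/i/ harmonizes with /u/ ([+back]) → [ɯ]
/e/ harmonizes with /u/ ([+back]) → [ɤ]
/i/ harmonizes with /u/ ([+back]) → [ɯ]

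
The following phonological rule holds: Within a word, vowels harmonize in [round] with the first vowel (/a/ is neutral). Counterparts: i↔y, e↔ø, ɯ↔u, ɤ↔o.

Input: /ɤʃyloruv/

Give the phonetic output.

[ɤʃilɤrɯv]

/y/ harmonizes with /ɤ/ ([-round]) → [i]
/o/ harmonizes with /ɤ/ ([-round]) → [ɤ]
/u/ harmonizes with /ɤ/ ([-round]) → [ɯ]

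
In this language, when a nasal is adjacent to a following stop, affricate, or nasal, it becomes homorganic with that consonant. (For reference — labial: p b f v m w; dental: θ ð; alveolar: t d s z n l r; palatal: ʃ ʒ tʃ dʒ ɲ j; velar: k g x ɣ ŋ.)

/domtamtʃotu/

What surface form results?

/m/ before /t/ (alveolar) → [n]
/m/ before /tʃ/ (palatal) → [ɲ]

[dontaɲtʃotu]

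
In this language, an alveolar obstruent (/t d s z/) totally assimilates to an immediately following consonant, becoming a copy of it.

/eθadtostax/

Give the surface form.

/d/ before /t/ → [t] (total assimilation)
/s/ before /t/ → [t] (total assimilation)

[eθattottax]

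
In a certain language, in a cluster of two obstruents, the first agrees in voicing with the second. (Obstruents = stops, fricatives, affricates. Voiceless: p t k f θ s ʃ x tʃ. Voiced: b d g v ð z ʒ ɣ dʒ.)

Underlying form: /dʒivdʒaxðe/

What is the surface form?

[dʒivdʒaɣðe]

/x/ before /ð/ (voiced) → [ɣ]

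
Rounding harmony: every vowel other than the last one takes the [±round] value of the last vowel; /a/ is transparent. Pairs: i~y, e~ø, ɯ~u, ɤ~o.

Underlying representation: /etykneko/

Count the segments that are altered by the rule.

/e/ harmonizes with /o/ ([+round]) → [ø]
/e/ harmonizes with /o/ ([+round]) → [ø]
2 segments change.

2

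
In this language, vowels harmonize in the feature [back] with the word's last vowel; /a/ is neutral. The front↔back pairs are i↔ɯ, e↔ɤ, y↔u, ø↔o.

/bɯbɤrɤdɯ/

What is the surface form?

[bɯbɤrɤdɯ]

no segment meets the rule's conditions; no change.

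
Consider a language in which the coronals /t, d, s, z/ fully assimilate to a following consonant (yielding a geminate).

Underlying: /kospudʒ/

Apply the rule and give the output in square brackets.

[koppudʒ]

/s/ before /p/ → [p] (total assimilation)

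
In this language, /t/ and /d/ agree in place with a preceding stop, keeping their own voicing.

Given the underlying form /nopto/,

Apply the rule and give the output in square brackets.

/t/ after /p/ (labial) → [p]

[noppo]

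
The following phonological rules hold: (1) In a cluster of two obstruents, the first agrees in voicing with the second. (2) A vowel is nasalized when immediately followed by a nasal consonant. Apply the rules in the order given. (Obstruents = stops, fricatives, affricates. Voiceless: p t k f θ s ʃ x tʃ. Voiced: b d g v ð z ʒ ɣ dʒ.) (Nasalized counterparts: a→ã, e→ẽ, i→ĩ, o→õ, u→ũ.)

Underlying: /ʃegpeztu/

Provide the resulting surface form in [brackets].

[ʃekpestu]

Rule 1: /g/ before /p/ (voiceless) → [k]
Rule 1: /z/ before /t/ (voiceless) → [s]
After rule 1: ʃekpestu
Rule 2: no segment meets the rule's conditions; no change.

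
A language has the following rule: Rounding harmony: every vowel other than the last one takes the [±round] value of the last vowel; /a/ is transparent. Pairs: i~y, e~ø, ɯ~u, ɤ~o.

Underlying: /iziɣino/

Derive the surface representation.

/i/ harmonizes with /o/ ([+round]) → [y]
/i/ harmonizes with /o/ ([+round]) → [y]
/i/ harmonizes with /o/ ([+round]) → [y]

[yzyɣyno]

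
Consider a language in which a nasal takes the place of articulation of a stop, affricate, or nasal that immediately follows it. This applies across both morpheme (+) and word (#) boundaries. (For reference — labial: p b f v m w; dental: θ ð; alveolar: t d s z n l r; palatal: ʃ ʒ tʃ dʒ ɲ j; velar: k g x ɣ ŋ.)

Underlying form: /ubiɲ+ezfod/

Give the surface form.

[ubiɲ+ezfod]

no segment meets the rule's conditions; no change.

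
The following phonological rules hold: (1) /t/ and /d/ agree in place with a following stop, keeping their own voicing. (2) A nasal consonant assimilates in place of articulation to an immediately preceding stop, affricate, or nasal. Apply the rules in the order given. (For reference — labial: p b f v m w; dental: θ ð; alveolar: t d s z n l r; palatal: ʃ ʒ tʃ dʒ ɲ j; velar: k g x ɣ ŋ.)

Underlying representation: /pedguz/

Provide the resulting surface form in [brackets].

Rule 1: /d/ before /g/ (velar) → [g]
After rule 1: pegguz
Rule 2: no segment meets the rule's conditions; no change.

[pegguz]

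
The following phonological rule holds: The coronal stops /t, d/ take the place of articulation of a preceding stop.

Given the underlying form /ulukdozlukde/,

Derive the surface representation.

[ulukgozlukge]

/d/ after /k/ (velar) → [g]
/d/ after /k/ (velar) → [g]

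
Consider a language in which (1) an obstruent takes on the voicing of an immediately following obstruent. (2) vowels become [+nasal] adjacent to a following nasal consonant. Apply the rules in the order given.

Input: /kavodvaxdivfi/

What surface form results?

Rule 1: /x/ before /d/ (voiced) → [ɣ]
Rule 1: /v/ before /f/ (voiceless) → [f]
After rule 1: kavodvaɣdiffi
Rule 2: no segment meets the rule's conditions; no change.

[kavodvaɣdiffi]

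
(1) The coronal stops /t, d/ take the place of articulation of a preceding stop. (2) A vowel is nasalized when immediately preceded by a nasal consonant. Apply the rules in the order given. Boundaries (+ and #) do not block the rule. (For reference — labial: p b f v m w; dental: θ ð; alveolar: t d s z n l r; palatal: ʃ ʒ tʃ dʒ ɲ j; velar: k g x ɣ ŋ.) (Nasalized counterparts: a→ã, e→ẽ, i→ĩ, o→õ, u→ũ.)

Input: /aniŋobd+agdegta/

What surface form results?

[anĩŋõbb+aggegka]

Rule 1: /d/ after /b/ (labial) → [b]
Rule 1: /d/ after /g/ (velar) → [g]
Rule 1: /t/ after /g/ (velar) → [k]
After rule 1: aniŋobb+aggegka
Rule 2: /i/ after nasal /n/ → [ĩ]
Rule 2: /o/ after nasal /ŋ/ → [õ]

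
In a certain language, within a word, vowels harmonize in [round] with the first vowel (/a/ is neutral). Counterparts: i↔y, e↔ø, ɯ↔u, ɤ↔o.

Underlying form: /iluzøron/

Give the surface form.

/u/ harmonizes with /i/ ([-round]) → [ɯ]
/ø/ harmonizes with /i/ ([-round]) → [e]
/o/ harmonizes with /i/ ([-round]) → [ɤ]

[ilɯzerɤn]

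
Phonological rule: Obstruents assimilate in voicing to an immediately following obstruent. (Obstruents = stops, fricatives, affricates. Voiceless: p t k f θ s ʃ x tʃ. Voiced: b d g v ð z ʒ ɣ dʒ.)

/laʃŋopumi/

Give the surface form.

[laʃŋopumi]

no segment meets the rule's conditions; no change.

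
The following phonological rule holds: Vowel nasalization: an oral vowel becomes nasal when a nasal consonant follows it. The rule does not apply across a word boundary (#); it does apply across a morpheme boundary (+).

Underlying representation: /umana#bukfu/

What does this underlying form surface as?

/u/ before nasal /m/ → [ũ]
/a/ before nasal /n/ → [ã]

[ũmãna#bukfu]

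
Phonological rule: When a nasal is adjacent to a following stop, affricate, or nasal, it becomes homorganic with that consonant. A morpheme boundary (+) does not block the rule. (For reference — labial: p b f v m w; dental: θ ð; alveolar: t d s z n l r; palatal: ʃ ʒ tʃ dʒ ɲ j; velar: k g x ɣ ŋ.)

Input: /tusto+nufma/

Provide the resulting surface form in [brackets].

no segment meets the rule's conditions; no change.

[tusto+nufma]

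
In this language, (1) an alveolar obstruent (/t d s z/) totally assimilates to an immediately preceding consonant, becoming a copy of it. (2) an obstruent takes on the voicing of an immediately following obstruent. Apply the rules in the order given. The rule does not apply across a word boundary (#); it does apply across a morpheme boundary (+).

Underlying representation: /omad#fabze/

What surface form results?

Rule 1: /z/ after /b/ → [b] (total assimilation)
After rule 1: omad#fabbe
Rule 2: no segment meets the rule's conditions; no change.

[omad#fabbe]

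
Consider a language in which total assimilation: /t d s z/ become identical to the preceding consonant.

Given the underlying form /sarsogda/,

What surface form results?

[sarrogga]

/s/ after /r/ → [r] (total assimilation)
/d/ after /g/ → [g] (total assimilation)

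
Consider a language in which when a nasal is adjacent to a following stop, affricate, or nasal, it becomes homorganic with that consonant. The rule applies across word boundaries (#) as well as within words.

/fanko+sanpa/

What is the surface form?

/n/ before /k/ (velar) → [ŋ]
/n/ before /p/ (labial) → [m]

[faŋko+sampa]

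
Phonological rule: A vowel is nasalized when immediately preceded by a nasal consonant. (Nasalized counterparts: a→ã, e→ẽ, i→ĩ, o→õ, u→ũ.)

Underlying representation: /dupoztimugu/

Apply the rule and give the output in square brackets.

/u/ after nasal /m/ → [ũ]

[dupoztimũgu]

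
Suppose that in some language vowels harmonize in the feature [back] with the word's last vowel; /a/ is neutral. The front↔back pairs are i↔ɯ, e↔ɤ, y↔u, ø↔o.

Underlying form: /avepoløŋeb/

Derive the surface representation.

[avepøløŋeb]

/o/ harmonizes with /e/ ([-back]) → [ø]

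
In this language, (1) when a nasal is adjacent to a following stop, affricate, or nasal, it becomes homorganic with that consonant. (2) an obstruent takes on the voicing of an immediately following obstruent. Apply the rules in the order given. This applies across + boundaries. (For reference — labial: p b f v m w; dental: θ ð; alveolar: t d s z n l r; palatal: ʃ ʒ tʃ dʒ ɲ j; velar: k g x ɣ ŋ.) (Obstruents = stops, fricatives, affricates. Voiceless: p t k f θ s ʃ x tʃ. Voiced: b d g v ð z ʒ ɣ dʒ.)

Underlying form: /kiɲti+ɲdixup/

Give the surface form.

Rule 1: /ɲ/ before /t/ (alveolar) → [n]
Rule 1: /ɲ/ before /d/ (alveolar) → [n]
After rule 1: kinti+ndixup
Rule 2: no segment meets the rule's conditions; no change.

[kinti+ndixup]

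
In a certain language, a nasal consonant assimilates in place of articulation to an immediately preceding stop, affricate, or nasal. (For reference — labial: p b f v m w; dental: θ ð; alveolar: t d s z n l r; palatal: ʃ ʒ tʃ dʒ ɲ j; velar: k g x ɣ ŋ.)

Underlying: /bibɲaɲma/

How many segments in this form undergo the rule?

2

/ɲ/ after /b/ (labial) → [m]
/m/ after /ɲ/ (palatal) → [ɲ]
2 segments change.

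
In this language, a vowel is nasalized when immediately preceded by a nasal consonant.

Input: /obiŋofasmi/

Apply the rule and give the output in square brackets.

[obiŋõfasmĩ]

/o/ after nasal /ŋ/ → [õ]
/i/ after nasal /m/ → [ĩ]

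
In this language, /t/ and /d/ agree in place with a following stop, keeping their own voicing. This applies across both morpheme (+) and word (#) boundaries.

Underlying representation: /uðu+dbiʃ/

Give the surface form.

[uðu+bbiʃ]

/d/ before /b/ (labial) → [b]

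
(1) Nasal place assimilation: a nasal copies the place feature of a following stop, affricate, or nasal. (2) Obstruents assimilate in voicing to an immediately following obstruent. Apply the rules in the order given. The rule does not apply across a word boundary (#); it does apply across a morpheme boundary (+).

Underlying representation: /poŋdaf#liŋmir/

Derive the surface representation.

Rule 1: /ŋ/ before /d/ (alveolar) → [n]
Rule 1: /ŋ/ before /m/ (labial) → [m]
After rule 1: pondaf#limmir
Rule 2: no segment meets the rule's conditions; no change.

[pondaf#limmir]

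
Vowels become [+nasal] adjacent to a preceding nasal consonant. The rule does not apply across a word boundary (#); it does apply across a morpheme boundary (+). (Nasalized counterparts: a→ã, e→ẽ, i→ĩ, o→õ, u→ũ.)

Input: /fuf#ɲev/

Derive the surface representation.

[fuf#ɲẽv]

/e/ after nasal /ɲ/ → [ẽ]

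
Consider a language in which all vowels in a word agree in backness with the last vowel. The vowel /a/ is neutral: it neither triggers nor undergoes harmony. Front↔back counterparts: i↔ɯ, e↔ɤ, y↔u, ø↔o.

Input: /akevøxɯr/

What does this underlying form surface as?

/e/ harmonizes with /ɯ/ ([+back]) → [ɤ]
/ø/ harmonizes with /ɯ/ ([+back]) → [o]

[akɤvoxɯr]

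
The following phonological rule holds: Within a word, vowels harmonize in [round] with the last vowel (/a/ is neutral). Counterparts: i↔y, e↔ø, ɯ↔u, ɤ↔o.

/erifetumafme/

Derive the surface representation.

/u/ harmonizes with /e/ ([-round]) → [ɯ]

[erifetɯmafme]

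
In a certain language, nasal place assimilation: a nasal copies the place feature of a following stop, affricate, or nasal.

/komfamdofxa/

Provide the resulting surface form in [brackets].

/m/ before /d/ (alveolar) → [n]

[komfandofxa]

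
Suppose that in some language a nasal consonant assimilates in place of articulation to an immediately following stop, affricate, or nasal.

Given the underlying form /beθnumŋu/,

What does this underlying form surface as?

[beθnuŋŋu]

/m/ before /ŋ/ (velar) → [ŋ]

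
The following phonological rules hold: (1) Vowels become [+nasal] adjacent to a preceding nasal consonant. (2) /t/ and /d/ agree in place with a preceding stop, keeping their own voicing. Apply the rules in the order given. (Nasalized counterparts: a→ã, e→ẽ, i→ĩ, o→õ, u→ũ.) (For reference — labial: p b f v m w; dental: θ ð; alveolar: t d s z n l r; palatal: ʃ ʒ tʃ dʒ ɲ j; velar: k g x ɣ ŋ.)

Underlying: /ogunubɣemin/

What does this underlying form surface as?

[ogunũbɣemĩn]

Rule 1: /u/ after nasal /n/ → [ũ]
Rule 1: /i/ after nasal /m/ → [ĩ]
After rule 1: ogunũbɣemĩn
Rule 2: no segment meets the rule's conditions; no change.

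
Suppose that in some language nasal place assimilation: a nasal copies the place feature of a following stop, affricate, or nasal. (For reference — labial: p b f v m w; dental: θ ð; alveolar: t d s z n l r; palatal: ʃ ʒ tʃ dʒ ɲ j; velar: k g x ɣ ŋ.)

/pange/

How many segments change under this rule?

/n/ before /g/ (velar) → [ŋ]
1 segment changes.

1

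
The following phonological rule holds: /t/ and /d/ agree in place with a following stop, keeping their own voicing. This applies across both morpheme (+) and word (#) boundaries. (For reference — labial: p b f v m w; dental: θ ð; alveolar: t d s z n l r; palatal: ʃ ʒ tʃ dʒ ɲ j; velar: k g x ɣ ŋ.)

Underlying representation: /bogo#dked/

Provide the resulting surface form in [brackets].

/d/ before /k/ (velar) → [g]

[bogo#gked]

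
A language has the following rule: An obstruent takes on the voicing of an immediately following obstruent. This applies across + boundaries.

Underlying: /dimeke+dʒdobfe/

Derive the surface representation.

[dimeke+dʒdopfe]

/b/ before /f/ (voiceless) → [p]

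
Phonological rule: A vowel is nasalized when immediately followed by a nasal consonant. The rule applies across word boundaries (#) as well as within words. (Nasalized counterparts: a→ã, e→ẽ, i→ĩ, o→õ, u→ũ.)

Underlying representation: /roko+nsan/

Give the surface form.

[rokõ+nsãn]

/o/ before nasal /n/ → [õ]
/a/ before nasal /n/ → [ã]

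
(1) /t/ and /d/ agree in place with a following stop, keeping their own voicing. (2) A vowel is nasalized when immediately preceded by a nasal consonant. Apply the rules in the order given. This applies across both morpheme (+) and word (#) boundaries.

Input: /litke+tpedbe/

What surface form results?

[likke+ppebbe]

Rule 1: /t/ before /k/ (velar) → [k]
Rule 1: /t/ before /p/ (labial) → [p]
Rule 1: /d/ before /b/ (labial) → [b]
After rule 1: likke+ppebbe
Rule 2: no segment meets the rule's conditions; no change.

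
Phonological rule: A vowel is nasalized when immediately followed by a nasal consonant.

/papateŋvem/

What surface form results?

[papatẽŋvẽm]

/e/ before nasal /ŋ/ → [ẽ]
/e/ before nasal /m/ → [ẽ]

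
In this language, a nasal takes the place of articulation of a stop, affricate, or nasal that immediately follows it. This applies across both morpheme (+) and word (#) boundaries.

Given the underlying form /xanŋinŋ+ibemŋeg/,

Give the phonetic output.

[xaŋŋiŋŋ+ibeŋŋeg]

/n/ before /ŋ/ (velar) → [ŋ]
/n/ before /ŋ/ (velar) → [ŋ]
/m/ before /ŋ/ (velar) → [ŋ]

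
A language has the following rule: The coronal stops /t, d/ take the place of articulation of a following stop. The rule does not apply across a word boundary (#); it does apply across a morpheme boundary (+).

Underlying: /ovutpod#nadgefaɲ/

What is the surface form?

/t/ before /p/ (labial) → [p]
/d/ before /g/ (velar) → [g]

[ovuppod#naggefaɲ]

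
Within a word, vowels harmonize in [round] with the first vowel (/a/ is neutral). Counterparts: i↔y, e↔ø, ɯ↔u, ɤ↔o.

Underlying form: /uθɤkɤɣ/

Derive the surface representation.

/ɤ/ harmonizes with /u/ ([+round]) → [o]
/ɤ/ harmonizes with /u/ ([+round]) → [o]

[uθokoɣ]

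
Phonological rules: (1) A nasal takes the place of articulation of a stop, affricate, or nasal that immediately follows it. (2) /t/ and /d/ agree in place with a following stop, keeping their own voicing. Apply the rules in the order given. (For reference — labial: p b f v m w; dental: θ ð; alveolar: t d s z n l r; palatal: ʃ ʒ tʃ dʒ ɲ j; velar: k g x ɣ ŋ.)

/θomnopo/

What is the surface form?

[θonnopo]

Rule 1: /m/ before /n/ (alveolar) → [n]
After rule 1: θonnopo
Rule 2: no segment meets the rule's conditions; no change.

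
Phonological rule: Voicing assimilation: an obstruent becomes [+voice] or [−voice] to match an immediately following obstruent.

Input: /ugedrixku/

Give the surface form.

[ugedrixku]

no segment meets the rule's conditions; no change.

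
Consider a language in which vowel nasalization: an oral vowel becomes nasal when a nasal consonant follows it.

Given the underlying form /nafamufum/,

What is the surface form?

/a/ before nasal /m/ → [ã]
/u/ before nasal /m/ → [ũ]

[nafãmufũm]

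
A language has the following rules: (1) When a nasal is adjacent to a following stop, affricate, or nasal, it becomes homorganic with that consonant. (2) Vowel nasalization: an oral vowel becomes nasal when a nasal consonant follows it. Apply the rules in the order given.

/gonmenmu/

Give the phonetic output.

[gõmmẽmmu]

Rule 1: /n/ before /m/ (labial) → [m]
Rule 1: /n/ before /m/ (labial) → [m]
After rule 1: gommemmu
Rule 2: /o/ before nasal /m/ → [õ]
Rule 2: /e/ before nasal /m/ → [ẽ]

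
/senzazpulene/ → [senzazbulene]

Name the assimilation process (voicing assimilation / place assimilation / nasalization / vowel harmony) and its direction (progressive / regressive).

/p/→[b].
Each target copies a feature from the preceding segment, so the direction is progressive.

voicing assimilation, progressive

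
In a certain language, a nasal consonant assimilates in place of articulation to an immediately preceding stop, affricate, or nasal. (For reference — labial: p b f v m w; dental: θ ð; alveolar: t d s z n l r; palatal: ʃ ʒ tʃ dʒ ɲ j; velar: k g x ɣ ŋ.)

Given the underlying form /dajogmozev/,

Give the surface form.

/m/ after /g/ (velar) → [ŋ]

[dajogŋozev]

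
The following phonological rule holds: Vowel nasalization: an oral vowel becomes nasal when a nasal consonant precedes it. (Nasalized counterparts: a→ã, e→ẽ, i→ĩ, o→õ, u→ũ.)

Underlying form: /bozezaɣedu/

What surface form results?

no segment meets the rule's conditions; no change.

[bozezaɣedu]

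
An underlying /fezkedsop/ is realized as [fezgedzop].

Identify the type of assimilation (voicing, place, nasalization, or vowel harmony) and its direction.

voicing assimilation, progressive

/k/→[g] /s/→[z].
Each target copies a feature from the preceding segment, so the direction is progressive.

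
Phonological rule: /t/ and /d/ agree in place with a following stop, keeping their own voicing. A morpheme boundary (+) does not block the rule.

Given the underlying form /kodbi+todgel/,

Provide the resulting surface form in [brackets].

/d/ before /b/ (labial) → [b]
/d/ before /g/ (velar) → [g]

[kobbi+toggel]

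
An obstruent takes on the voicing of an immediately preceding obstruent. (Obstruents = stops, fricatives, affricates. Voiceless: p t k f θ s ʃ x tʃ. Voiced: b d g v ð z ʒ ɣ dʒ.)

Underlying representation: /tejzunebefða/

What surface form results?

[tejzunebefθa]

/ð/ after /f/ (voiceless) → [θ]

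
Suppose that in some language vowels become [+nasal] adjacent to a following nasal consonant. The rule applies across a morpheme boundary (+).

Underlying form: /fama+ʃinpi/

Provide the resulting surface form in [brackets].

/a/ before nasal /m/ → [ã]
/i/ before nasal /n/ → [ĩ]

[fãma+ʃĩnpi]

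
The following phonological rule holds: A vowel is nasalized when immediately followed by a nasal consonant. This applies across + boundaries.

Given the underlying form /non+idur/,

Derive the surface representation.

[nõn+idur]

/o/ before nasal /n/ → [õ]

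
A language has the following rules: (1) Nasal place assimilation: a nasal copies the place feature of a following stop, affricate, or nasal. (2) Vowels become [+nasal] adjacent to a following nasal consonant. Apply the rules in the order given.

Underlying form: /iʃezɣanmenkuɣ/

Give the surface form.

Rule 1: /n/ before /m/ (labial) → [m]
Rule 1: /n/ before /k/ (velar) → [ŋ]
After rule 1: iʃezɣammeŋkuɣ
Rule 2: /a/ before nasal /m/ → [ã]
Rule 2: /e/ before nasal /ŋ/ → [ẽ]

[iʃezɣãmmẽŋkuɣ]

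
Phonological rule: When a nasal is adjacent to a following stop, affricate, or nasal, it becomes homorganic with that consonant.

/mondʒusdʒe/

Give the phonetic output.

[moɲdʒusdʒe]

/n/ before /dʒ/ (palatal) → [ɲ]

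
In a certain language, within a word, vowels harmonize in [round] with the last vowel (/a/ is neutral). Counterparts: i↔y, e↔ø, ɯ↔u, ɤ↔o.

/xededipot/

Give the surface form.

/e/ harmonizes with /o/ ([+round]) → [ø]
/e/ harmonizes with /o/ ([+round]) → [ø]
/i/ harmonizes with /o/ ([+round]) → [y]

[xødødypot]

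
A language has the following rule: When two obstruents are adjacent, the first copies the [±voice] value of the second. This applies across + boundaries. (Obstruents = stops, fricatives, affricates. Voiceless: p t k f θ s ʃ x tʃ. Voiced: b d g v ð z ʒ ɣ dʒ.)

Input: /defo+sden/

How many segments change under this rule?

/s/ before /d/ (voiced) → [z]
1 segment changes.

1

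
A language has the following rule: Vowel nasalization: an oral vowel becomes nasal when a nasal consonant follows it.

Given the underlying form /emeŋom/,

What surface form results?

/e/ before nasal /m/ → [ẽ]
/e/ before nasal /ŋ/ → [ẽ]
/o/ before nasal /m/ → [õ]

[ẽmẽŋõm]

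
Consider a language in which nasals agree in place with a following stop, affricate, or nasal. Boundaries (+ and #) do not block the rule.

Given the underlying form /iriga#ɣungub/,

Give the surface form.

[iriga#ɣuŋgub]

/n/ before /g/ (velar) → [ŋ]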